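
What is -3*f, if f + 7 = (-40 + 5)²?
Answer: -3654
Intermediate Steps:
f = 1218 (f = -7 + (-40 + 5)² = -7 + (-35)² = -7 + 1225 = 1218)
-3*f = -3*1218 = -3654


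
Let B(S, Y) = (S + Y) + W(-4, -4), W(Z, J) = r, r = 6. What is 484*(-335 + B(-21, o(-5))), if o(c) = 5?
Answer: -166980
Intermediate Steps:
W(Z, J) = 6
B(S, Y) = 6 + S + Y (B(S, Y) = (S + Y) + 6 = 6 + S + Y)
484*(-335 + B(-21, o(-5))) = 484*(-335 + (6 - 21 + 5)) = 484*(-335 - 10) = 484*(-345) = -166980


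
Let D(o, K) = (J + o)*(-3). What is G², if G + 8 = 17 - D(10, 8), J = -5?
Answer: 576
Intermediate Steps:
D(o, K) = 15 - 3*o (D(o, K) = (-5 + o)*(-3) = 15 - 3*o)
G = 24 (G = -8 + (17 - (15 - 3*10)) = -8 + (17 - (15 - 30)) = -8 + (17 - 1*(-15)) = -8 + (17 + 15) = -8 + 32 = 24)
G² = 24² = 576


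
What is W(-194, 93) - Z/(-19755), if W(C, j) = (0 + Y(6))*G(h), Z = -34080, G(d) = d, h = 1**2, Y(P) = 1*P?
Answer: 5630/1317 ≈ 4.2749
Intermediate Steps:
Y(P) = P
h = 1
W(C, j) = 6 (W(C, j) = (0 + 6)*1 = 6*1 = 6)
W(-194, 93) - Z/(-19755) = 6 - (-34080)/(-19755) = 6 - (-34080)*(-1)/19755 = 6 - 1*2272/1317 = 6 - 2272/1317 = 5630/1317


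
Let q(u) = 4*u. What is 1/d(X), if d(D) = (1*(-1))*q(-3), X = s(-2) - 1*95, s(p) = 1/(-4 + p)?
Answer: 1/12 ≈ 0.083333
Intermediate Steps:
X = -571/6 (X = 1/(-4 - 2) - 1*95 = 1/(-6) - 95 = -1/6 - 95 = -571/6 ≈ -95.167)
d(D) = 12 (d(D) = (1*(-1))*(4*(-3)) = -1*(-12) = 12)
1/d(X) = 1/12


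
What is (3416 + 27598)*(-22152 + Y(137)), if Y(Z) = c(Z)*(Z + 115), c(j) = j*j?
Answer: 146002622904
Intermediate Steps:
c(j) = j**2
Y(Z) = Z**2*(115 + Z) (Y(Z) = Z**2*(Z + 115) = Z**2*(115 + Z))
(3416 + 27598)*(-22152 + Y(137)) = (3416 + 27598)*(-22152 + 137**2*(115 + 137)) = 31014*(-22152 + 18769*252) = 31014*(-22152 + 4729788) = 31014*4707636 = 146002622904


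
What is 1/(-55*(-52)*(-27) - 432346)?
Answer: -1/509566 ≈ -1.9625e-6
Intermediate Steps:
1/(-55*(-52)*(-27) - 432346) = 1/(2860*(-27) - 432346) = 1/(-77220 - 432346) = 1/(-509566) = -1/509566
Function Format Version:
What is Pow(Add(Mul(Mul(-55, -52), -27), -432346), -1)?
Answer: Rational(-1, 509566) ≈ -1.9625e-6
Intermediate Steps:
Pow(Add(Mul(Mul(-55, -52), -27), -432346), -1) = Pow(Add(Mul(2860, -27), -432346), -1) = Pow(Add(-77220, -432346), -1) = Pow(-509566, -1) = Rational(-1, 509566)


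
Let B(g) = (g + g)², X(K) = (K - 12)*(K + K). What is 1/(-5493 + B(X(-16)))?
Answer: 1/3205771 ≈ 3.1194e-7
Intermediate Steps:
X(K) = 2*K*(-12 + K) (X(K) = (-12 + K)*(2*K) = 2*K*(-12 + K))
B(g) = 4*g² (B(g) = (2*g)² = 4*g²)
1/(-5493 + B(X(-16))) = 1/(-5493 + 4*(2*(-16)*(-12 - 16))²) = 1/(-5493 + 4*(2*(-16)*(-28))²) = 1/(-5493 + 4*896²) = 1/(-5493 + 4*802816) = 1/(-5493 + 3211264) = 1/3205771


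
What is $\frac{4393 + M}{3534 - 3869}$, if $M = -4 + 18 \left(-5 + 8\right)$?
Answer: $- \frac{4443}{335} \approx -13.263$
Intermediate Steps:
$M = 50$ ($M = -4 + 18 \cdot 3 = -4 + 54 = 50$)
$\frac{4393 + M}{3534 - 3869} = \frac{4393 + 50}{3534 - 3869} = \frac{4443}{-335} = 4443 \left(- \frac{1}{335}\right) = - \frac{4443}{335}$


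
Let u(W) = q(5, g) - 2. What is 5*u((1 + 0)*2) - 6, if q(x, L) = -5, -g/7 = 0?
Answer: -41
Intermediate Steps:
g = 0 (g = -7*0 = 0)
u(W) = -7 (u(W) = -5 - 2 = -7)
5*u((1 + 0)*2) - 6 = 5*(-7) - 6 = -35 - 6 = -41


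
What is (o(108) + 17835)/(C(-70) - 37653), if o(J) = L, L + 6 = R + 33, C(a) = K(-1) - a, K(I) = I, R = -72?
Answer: -2965/6264 ≈ -0.47334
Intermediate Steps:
C(a) = -1 - a
L = -45 (L = -6 + (-72 + 33) = -6 - 39 = -45)
o(J) = -45
(o(108) + 17835)/(C(-70) - 37653) = (-45 + 17835)/((-1 - 1*(-70)) - 37653) = 17790/((-1 + 70) - 37653) = 17790/(69 - 37653) = 17790/(-37584) = 17790*(-1/37584) = -2965/6264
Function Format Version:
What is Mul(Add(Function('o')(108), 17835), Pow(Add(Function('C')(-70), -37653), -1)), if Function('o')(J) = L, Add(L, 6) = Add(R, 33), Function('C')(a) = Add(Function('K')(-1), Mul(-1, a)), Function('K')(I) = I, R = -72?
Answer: Rational(-2965, 6264) ≈ -0.47334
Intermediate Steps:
Function('C')(a) = Add(-1, Mul(-1, a))
L = -45 (L = Add(-6, Add(-72, 33)) = Add(-6, -39) = -45)
Function('o')(J) = -45
Mul(Add(Function('o')(108), 17835), Pow(Add(Function('C')(-70), -37653), -1)) = Mul(Add(-45, 17835), Pow(Add(Add(-1, Mul(-1, -70)), -37653), -1)) = Mul(17790, Pow(Add(Add(-1, 70), -37653), -1)) = Mul(17790, Pow(Add(69, -37653), -1)) = Mul(17790, Pow(-37584, -1)) = Mul(17790, Rational(-1, 37584)) = Rational(-2965, 6264)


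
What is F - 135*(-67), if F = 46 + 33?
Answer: 9124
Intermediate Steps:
F = 79
F - 135*(-67) = 79 - 135*(-67) = 79 + 9045 = 9124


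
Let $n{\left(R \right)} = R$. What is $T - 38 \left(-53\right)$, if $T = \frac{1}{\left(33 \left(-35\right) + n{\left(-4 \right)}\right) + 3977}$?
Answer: $\frac{5675453}{2818} \approx 2014.0$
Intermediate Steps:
$T = \frac{1}{2818}$ ($T = \frac{1}{\left(33 \left(-35\right) - 4\right) + 3977} = \frac{1}{\left(-1155 - 4\right) + 3977} = \frac{1}{-1159 + 3977} = \frac{1}{2818} \approx 0.00035486$)
$T - 38 \left(-53\right) = \frac{1}{2818} - 38 \left(-53\right) = \frac{1}{2818} - -2014 = \frac{1}{2818} + 2014 = \frac{5675453}{2818}$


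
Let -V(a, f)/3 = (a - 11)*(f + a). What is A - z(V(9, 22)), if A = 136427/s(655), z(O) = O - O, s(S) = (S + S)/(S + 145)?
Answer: 10914160/131 ≈ 83314.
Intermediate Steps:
s(S) = 2*S/(145 + S) (s(S) = (2*S)/(145 + S) = 2*S/(145 + S))
V(a, f) = -3*(-11 + a)*(a + f) (V(a, f) = -3*(a - 11)*(f + a) = -3*(-11 + a)*(a + f))
z(O) = 0
A = 10914160/131 (A = 136427/((2*655/(145 + 655))) = 136427/((2*655/800)) = 136427/((2*655*(1/800))) = 136427/(131/80) = 136427*(80/131) = 10914160/131 ≈ 83314.)
A - z(V(9, 22)) = 10914160/131 - 1*0 = 10914160/131 + 0 = 10914160/131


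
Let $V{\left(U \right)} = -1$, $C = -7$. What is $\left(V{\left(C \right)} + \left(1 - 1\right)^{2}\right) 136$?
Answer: $-136$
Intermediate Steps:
$\left(V{\left(C \right)} + \left(1 - 1\right)^{2}\right) 136 = \left(-1 + \left(1 - 1\right)^{2}\right) 136 = \left(-1 + 0^{2}\right) 136 = \left(-1 + 0\right) 136 = \left(-1\right) 136 = -136$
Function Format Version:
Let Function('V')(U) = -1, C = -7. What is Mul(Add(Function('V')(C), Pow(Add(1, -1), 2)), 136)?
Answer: -136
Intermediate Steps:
Mul(Add(Function('V')(C), Pow(Add(1, -1), 2)), 136) = Mul(Add(-1, Pow(Add(1, -1), 2)), 136) = Mul(Add(-1, Pow(0, 2)), 136) = Mul(Add(-1, 0), 136) = Mul(-1, 136) = -136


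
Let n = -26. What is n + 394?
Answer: 368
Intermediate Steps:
n + 394 = -26 + 394 = 368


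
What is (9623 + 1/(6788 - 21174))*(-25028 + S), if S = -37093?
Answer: -8599812387717/14386 ≈ -5.9779e+8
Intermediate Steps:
(9623 + 1/(6788 - 21174))*(-25028 + S) = (9623 + 1/(6788 - 21174))*(-25028 - 37093) = (9623 + 1/(-14386))*(-62121) = (9623 - 1/14386)*(-62121) = (138436477/14386)*(-62121) = -8599812387717/14386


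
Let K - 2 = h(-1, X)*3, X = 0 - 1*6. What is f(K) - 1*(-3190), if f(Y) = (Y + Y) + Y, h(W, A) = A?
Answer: 3142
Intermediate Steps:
X = -6 (X = 0 - 6 = -6)
K = -16 (K = 2 - 6*3 = 2 - 18 = -16)
f(Y) = 3*Y (f(Y) = 2*Y + Y = 3*Y)
f(K) - 1*(-3190) = 3*(-16) - 1*(-3190) = -48 + 3190 = 3142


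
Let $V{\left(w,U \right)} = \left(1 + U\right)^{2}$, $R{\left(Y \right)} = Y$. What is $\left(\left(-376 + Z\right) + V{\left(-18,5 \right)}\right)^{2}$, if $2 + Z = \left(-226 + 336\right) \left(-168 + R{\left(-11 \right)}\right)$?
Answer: $401281024$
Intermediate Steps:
$Z = -19692$ ($Z = -2 + \left(-226 + 336\right) \left(-168 - 11\right) = -2 + 110 \left(-179\right) = -2 - 19690 = -19692$)
$\left(\left(-376 + Z\right) + V{\left(-18,5 \right)}\right)^{2} = \left(\left(-376 - 19692\right) + \left(1 + 5\right)^{2}\right)^{2} = \left(-20068 + 6^{2}\right)^{2} = \left(-20068 + 36\right)^{2} = \left(-20032\right)^{2} = 401281024$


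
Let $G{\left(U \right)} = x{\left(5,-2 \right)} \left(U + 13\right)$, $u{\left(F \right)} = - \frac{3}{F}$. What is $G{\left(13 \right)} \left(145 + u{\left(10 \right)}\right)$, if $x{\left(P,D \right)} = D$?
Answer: $- \frac{37622}{5} \approx -7524.4$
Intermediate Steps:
$G{\left(U \right)} = -26 - 2 U$ ($G{\left(U \right)} = - 2 \left(U + 13\right) = - 2 \left(13 + U\right) = -26 - 2 U$)
$G{\left(13 \right)} \left(145 + u{\left(10 \right)}\right) = \left(-26 - 26\right) \left(145 - \frac{3}{10}\right) = - 52 \left(145 - \frac{3}{10}\right) = \left(-52\right) \frac{1447}{10} = - \frac{37622}{5}$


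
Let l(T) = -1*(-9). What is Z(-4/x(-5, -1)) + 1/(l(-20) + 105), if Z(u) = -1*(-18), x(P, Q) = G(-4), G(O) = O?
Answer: 2053/114 ≈ 18.009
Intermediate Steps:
x(P, Q) = -4
l(T) = 9
Z(u) = 18
Z(-4/x(-5, -1)) + 1/(l(-20) + 105) = 18 + 1/(9 + 105) = 18 + 1/114 = 2053/114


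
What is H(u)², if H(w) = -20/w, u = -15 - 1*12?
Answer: 400/729 ≈ 0.54870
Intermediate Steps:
u = -27 (u = -15 - 12 = -27)
H(u)² = (-20/(-27))² = (-20*(-1/27))² = (20/27)² = 400/729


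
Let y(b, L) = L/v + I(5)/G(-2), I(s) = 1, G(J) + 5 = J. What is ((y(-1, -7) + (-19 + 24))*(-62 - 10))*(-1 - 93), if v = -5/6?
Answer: 3140352/35 ≈ 89724.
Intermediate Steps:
G(J) = -5 + J
v = -5/6 (v = -5*1/6 = -5/6 ≈ -0.83333)
y(b, L) = -1/7 - 6*L/5 (y(b, L) = L/(-5/6) + 1/(-5 - 2) = L*(-6/5) + 1/(-7) = -6*L/5 + 1*(-1/7) = -6*L/5 - 1/7 = -1/7 - 6*L/5)
((y(-1, -7) + (-19 + 24))*(-62 - 10))*(-1 - 93) = (((-1/7 - 6/5*(-7)) + (-19 + 24))*(-62 - 10))*(-1 - 93) = (((-1/7 + 42/5) + 5)*(-72))*(-94) = ((289/35 + 5)*(-72))*(-94) = ((464/35)*(-72))*(-94) = -33408/35*(-94) = 3140352/35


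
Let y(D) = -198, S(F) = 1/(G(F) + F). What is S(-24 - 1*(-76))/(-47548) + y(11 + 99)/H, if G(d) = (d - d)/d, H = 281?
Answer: -489554489/694771376 ≈ -0.70463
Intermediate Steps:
G(d) = 0 (G(d) = 0/d = 0)
S(F) = 1/F (S(F) = 1/(0 + F) = 1/F)
S(-24 - 1*(-76))/(-47548) + y(11 + 99)/H = 1/(-24 - 1*(-76)*(-47548)) - 198/281 = -1/47548/(-24 + 76) - 198*1/281 = -1/47548/52 - 198/281 = (1/52)*(-1/47548) - 198/281 = -1/2472496 - 198/281 = -489554489/694771376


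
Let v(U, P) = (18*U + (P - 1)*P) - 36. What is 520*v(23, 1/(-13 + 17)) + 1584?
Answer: 396093/2 ≈ 1.9805e+5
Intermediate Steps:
v(U, P) = -36 + 18*U + P*(-1 + P) (v(U, P) = (18*U + (-1 + P)*P) - 36 = (18*U + P*(-1 + P)) - 36 = -36 + 18*U + P*(-1 + P))
520*v(23, 1/(-13 + 17)) + 1584 = 520*(-36 + (1/(-13 + 17))**2 - 1/(-13 + 17) + 18*23) + 1584 = 520*(-36 + (1/4)**2 - 1/4 + 414) + 1584 = 520*(-36 + (1/4)**2 - 1*1/4 + 414) + 1584 = 520*(-36 + 1/16 - 1/4 + 414) + 1584 = 520*(6045/16) + 1584 = 392925/2 + 1584 = 396093/2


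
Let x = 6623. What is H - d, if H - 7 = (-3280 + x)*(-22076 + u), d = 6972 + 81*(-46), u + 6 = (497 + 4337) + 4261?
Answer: -43418780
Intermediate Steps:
u = 9089 (u = -6 + ((497 + 4337) + 4261) = -6 + (4834 + 4261) = -6 + 9095 = 9089)
d = 3246 (d = 6972 - 3726 = 3246)
H = -43415534 (H = 7 + (-3280 + 6623)*(-22076 + 9089) = 7 + 3343*(-12987) = 7 - 43415541 = -43415534)
H - d = -43415534 - 1*3246 = -43415534 - 3246 = -43418780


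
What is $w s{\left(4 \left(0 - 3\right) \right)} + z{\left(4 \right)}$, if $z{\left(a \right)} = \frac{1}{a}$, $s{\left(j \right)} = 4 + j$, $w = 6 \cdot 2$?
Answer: $- \frac{383}{4} \approx -95.75$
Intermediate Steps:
$w = 12$
$w s{\left(4 \left(0 - 3\right) \right)} + z{\left(4 \right)} = 12 \left(4 + 4 \left(0 - 3\right)\right) + \frac{1}{4} = 12 \left(4 + 4 \left(-3\right)\right) + \frac{1}{4} = 12 \left(4 - 12\right) + \frac{1}{4} = 12 \left(-8\right) + \frac{1}{4} = -96 + \frac{1}{4} = - \frac{383}{4}$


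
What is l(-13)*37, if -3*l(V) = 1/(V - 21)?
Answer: 37/102 ≈ 0.36275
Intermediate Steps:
l(V) = -1/(3*(-21 + V)) (l(V) = -1/(3*(V - 21)) = -1/(3*(-21 + V)))
l(-13)*37 = -1/(-63 + 3*(-13))*37 = -1/(-63 - 39)*37 = -1/(-102)*37 = -1*(-1/102)*37 = (1/102)*37 = 37/102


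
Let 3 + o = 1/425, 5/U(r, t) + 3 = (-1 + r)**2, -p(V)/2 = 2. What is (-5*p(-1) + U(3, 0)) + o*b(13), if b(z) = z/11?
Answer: 100313/4675 ≈ 21.457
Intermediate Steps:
b(z) = z/11 (b(z) = z*(1/11) = z/11)
p(V) = -4 (p(V) = -2*2 = -4)
U(r, t) = 5/(-3 + (-1 + r)**2)
o = -1274/425 (o = -3 + 1/425 = -1274/425 ≈ -2.9976)
(-5*p(-1) + U(3, 0)) + o*b(13) = (-5*(-4) + 5/(-3 + (-1 + 3)**2)) - 1274*13/4675 = (20 + 5/(-3 + 2**2)) - 1274/425*13/11 = (20 + 5/(-3 + 4)) - 16562/4675 = (20 + 5/1) - 16562/4675 = (20 + 5*1) - 16562/4675 = (20 + 5) - 16562/4675 = 25 - 16562/4675 = 100313/4675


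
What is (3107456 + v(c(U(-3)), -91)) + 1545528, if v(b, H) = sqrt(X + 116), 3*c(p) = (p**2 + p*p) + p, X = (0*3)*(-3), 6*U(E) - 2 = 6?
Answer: 4652984 + 2*sqrt(29) ≈ 4.6530e+6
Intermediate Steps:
U(E) = 4/3 (U(E) = 1/3 + (1/6)*6 = 1/3 + 1 = 4/3)
X = 0 (X = 0*(-3) = 0)
c(p) = p/3 + 2*p**2/3 (c(p) = ((p**2 + p*p) + p)/3 = ((p**2 + p**2) + p)/3 = (2*p**2 + p)/3 = (p + 2*p**2)/3 = p/3 + 2*p**2/3)
v(b, H) = 2*sqrt(29) (v(b, H) = sqrt(0 + 116) = sqrt(116) = 2*sqrt(29))
(3107456 + v(c(U(-3)), -91)) + 1545528 = (3107456 + 2*sqrt(29)) + 1545528 = 4652984 + 2*sqrt(29)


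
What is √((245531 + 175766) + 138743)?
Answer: 2*√140010 ≈ 748.36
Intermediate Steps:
√((245531 + 175766) + 138743) = √(421297 + 138743) = √560040 = 2*√140010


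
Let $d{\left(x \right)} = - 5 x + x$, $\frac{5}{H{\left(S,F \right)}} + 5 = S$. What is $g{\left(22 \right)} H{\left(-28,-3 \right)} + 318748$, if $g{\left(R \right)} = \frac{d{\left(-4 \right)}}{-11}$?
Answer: $\frac{115705604}{363} \approx 3.1875 \cdot 10^{5}$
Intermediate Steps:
$H{\left(S,F \right)} = \frac{5}{-5 + S}$
$d{\left(x \right)} = - 4 x$
$g{\left(R \right)} = - \frac{16}{11}$ ($g{\left(R \right)} = \frac{\left(-4\right) \left(-4\right)}{-11} = 16 \left(- \frac{1}{11}\right) = - \frac{16}{11}$)
$g{\left(22 \right)} H{\left(-28,-3 \right)} + 318748 = - \frac{16 \frac{5}{-5 - 28}}{11} + 318748 = - \frac{16 \frac{5}{-33}}{11} + 318748 = - \frac{16 \cdot 5 \left(- \frac{1}{33}\right)}{11} + 318748 = \left(- \frac{16}{11}\right) \left(- \frac{5}{33}\right) + 318748 = \frac{80}{363} + 318748 = \frac{115705604}{363}$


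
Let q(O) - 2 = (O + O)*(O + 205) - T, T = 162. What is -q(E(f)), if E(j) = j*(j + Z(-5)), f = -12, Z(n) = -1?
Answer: -112472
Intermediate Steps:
E(j) = j*(-1 + j) (E(j) = j*(j - 1) = j*(-1 + j))
q(O) = -160 + 2*O*(205 + O) (q(O) = 2 + ((O + O)*(O + 205) - 1*162) = 2 + ((2*O)*(205 + O) - 162) = 2 + (2*O*(205 + O) - 162) = 2 + (-162 + 2*O*(205 + O)) = -160 + 2*O*(205 + O))
-q(E(f)) = -(-160 + 2*(-12*(-1 - 12))**2 + 410*(-12*(-1 - 12))) = -(-160 + 2*(-12*(-13))**2 + 410*(-12*(-13))) = -(-160 + 2*156**2 + 410*156) = -(-160 + 2*24336 + 63960) = -(-160 + 48672 + 63960) = -1*112472 = -112472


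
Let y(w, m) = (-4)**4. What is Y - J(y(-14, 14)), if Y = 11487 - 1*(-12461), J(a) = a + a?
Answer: 23436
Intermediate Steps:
y(w, m) = 256
J(a) = 2*a
Y = 23948 (Y = 11487 + 12461 = 23948)
Y - J(y(-14, 14)) = 23948 - 2*256 = 23948 - 1*512 = 23948 - 512 = 23436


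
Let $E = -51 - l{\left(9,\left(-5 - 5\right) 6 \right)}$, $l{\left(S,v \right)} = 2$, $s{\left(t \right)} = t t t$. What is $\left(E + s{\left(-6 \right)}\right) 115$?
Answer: $-30935$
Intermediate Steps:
$s{\left(t \right)} = t^{3}$ ($s{\left(t \right)} = t^{2} t = t^{3}$)
$E = -53$ ($E = -51 - 2 = -53$)
$\left(E + s{\left(-6 \right)}\right) 115 = \left(-53 + \left(-6\right)^{3}\right) 115 = \left(-53 - 216\right) 115 = \left(-269\right) 115 = -30935$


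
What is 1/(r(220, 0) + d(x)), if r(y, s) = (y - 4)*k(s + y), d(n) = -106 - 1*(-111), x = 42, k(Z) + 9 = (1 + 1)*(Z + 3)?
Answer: 1/94397 ≈ 1.0594e-5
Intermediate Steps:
k(Z) = -3 + 2*Z (k(Z) = -9 + (1 + 1)*(Z + 3) = -9 + 2*(3 + Z) = -9 + (6 + 2*Z) = -3 + 2*Z)
d(n) = 5 (d(n) = -106 + 111 = 5)
r(y, s) = (-4 + y)*(-3 + 2*s + 2*y) (r(y, s) = (y - 4)*(-3 + 2*(s + y)) = (-4 + y)*(-3 + (2*s + 2*y)) = (-4 + y)*(-3 + 2*s + 2*y))
1/(r(220, 0) + d(x)) = 1/((-4 + 220)*(-3 + 2*0 + 2*220) + 5) = 1/(216*(-3 + 0 + 440) + 5) = 1/(216*437 + 5) = 1/(94392 + 5) = 1/94397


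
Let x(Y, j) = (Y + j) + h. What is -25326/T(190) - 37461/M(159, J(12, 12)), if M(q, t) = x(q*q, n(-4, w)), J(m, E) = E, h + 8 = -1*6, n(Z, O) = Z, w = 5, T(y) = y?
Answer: -107821388/799995 ≈ -134.78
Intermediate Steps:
h = -14 (h = -8 - 1*6 = -8 - 6 = -14)
x(Y, j) = -14 + Y + j (x(Y, j) = (Y + j) - 14 = -14 + Y + j)
M(q, t) = -18 + q**2 (M(q, t) = -14 + q*q - 4 = -14 + q**2 - 4 = -18 + q**2)
-25326/T(190) - 37461/M(159, J(12, 12)) = -25326/190 - 37461/(-18 + 159**2) = -25326*1/190 - 37461/(-18 + 25281) = -12663/95 - 37461/25263 = -12663/95 - 37461*1/25263 = -12663/95 - 12487/8421 = -107821388/799995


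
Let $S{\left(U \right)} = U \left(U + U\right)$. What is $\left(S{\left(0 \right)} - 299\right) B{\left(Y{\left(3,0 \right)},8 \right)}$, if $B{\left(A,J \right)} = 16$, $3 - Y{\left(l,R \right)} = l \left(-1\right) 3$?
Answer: $-4784$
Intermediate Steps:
$Y{\left(l,R \right)} = 3 + 3 l$ ($Y{\left(l,R \right)} = 3 - l \left(-1\right) 3 = 3 - - l 3 = 3 - - 3 l = 3 + 3 l$)
$S{\left(U \right)} = 2 U^{2}$ ($S{\left(U \right)} = U 2 U = 2 U^{2}$)
$\left(S{\left(0 \right)} - 299\right) B{\left(Y{\left(3,0 \right)},8 \right)} = \left(2 \cdot 0^{2} - 299\right) 16 = \left(2 \cdot 0 - 299\right) 16 = \left(0 - 299\right) 16 = \left(-299\right) 16 = -4784$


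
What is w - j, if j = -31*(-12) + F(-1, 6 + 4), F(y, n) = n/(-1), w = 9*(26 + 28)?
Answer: 124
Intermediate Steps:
w = 486 (w = 9*54 = 486)
F(y, n) = -n (F(y, n) = n*(-1) = -n)
j = 362 (j = -31*(-12) - (6 + 4) = 372 - 1*10 = 372 - 10 = 362)
w - j = 486 - 1*362 = 486 - 362 = 124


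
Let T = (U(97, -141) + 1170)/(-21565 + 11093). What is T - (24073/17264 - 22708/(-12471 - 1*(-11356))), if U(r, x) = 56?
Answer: -551253814283/25197412240 ≈ -21.877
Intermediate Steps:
T = -613/5236 (T = (56 + 1170)/(-21565 + 11093) = 1226/(-10472) = 1226*(-1/10472) = -613/5236 ≈ -0.11707)
T - (24073/17264 - 22708/(-12471 - 1*(-11356))) = -613/5236 - (24073/17264 - 22708/(-12471 - 1*(-11356))) = -613/5236 - (24073*(1/17264) - 22708/(-12471 + 11356)) = -613/5236 - (24073/17264 - 22708/(-1115)) = -613/5236 - (24073/17264 - 22708*(-1/1115)) = -613/5236 - (24073/17264 + 22708/1115) = -613/5236 - 1*418872307/19249360 = -613/5236 - 418872307/19249360 = -551253814283/25197412240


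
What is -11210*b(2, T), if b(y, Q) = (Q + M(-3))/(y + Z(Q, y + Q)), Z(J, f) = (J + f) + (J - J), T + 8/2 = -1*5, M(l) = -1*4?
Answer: -72865/7 ≈ -10409.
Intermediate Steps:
M(l) = -4
T = -9 (T = -4 - 1*5 = -4 - 5 = -9)
Z(J, f) = J + f (Z(J, f) = (J + f) + 0 = J + f)
b(y, Q) = (-4 + Q)/(2*Q + 2*y) (b(y, Q) = (Q - 4)/(y + (Q + (y + Q))) = (-4 + Q)/(y + (Q + (Q + y))) = (-4 + Q)/(y + (y + 2*Q)) = (-4 + Q)/(2*Q + 2*y))
-11210*b(2, T) = -11210*(-2 + (1/2)*(-9))/(-9 + 2) = -11210*(-2 - 9/2)/(-7) = -(-11210)*(-13)/(7*2) = -11210*13/14 = -72865/7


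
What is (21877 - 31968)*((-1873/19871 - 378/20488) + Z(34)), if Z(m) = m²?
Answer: -2374318565841283/203558524 ≈ -1.1664e+7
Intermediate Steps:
(21877 - 31968)*((-1873/19871 - 378/20488) + Z(34)) = (21877 - 31968)*((-1873/19871 - 378/20488) + 34²) = -10091*((-1873*1/19871 - 378*1/20488) + 1156) = -10091*((-1873/19871 - 189/10244) + 1156) = -10091*(-22942631/203558524 + 1156) = -10091*235290711113/203558524 = -2374318565841283/203558524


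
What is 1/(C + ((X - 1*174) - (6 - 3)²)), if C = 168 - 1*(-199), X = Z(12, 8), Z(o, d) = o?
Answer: 1/196 ≈ 0.0051020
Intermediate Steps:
X = 12
C = 367 (C = 168 + 199 = 367)
1/(C + ((X - 1*174) - (6 - 3)²)) = 1/(367 + ((12 - 1*174) - (6 - 3)²)) = 1/(367 + ((12 - 174) - 1*3²)) = 1/(367 + (-162 - 1*9)) = 1/(367 + (-162 - 9)) = 1/(367 - 171) = 1/196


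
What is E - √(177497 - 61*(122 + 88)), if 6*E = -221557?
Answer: -221557/6 - √164687 ≈ -37332.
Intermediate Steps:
E = -221557/6 (E = (⅙)*(-221557) = -221557/6 ≈ -36926.)
E - √(177497 - 61*(122 + 88)) = -221557/6 - √(177497 - 61*(122 + 88)) = -221557/6 - √(177497 - 61*210) = -221557/6 - √(177497 - 12810) = -221557/6 - √164687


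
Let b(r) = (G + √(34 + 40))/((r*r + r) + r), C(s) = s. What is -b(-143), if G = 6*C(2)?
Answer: -4/6721 - √74/20163 ≈ -0.0010218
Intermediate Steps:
G = 12 (G = 6*2 = 12)
b(r) = (12 + √74)/(r² + 2*r) (b(r) = (12 + √(34 + 40))/((r*r + r) + r) = (12 + √74)/((r² + r) + r) = (12 + √74)/((r + r²) + r) = (12 + √74)/(r² + 2*r))
-b(-143) = -(12 + √74)/((-143)*(2 - 143)) = -(-1)*(12 + √74)/(143*(-141)) = -(-1)*(-1)*(12 + √74)/(143*141) = -(4/6721 + √74/20163) = -4/6721 - √74/20163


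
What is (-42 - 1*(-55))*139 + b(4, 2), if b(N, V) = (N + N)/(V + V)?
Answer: 1809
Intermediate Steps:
b(N, V) = N/V (b(N, V) = (2*N)/((2*V)) = (2*N)*(1/(2*V)) = N/V)
(-42 - 1*(-55))*139 + b(4, 2) = (-42 - 1*(-55))*139 + 4/2 = (-42 + 55)*139 + 4*(½) = 13*139 + 2 = 1807 + 2 = 1809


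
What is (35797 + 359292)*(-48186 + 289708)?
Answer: 95422685458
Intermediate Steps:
(35797 + 359292)*(-48186 + 289708) = 395089*241522 = 95422685458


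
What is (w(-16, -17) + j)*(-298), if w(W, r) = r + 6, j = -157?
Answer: 50064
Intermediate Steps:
w(W, r) = 6 + r
(w(-16, -17) + j)*(-298) = ((6 - 17) - 157)*(-298) = (-11 - 157)*(-298) = -168*(-298) = 50064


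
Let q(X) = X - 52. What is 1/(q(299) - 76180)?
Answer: -1/75933 ≈ -1.3169e-5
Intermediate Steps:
q(X) = -52 + X
1/(q(299) - 76180) = 1/((-52 + 299) - 76180) = 1/(247 - 76180) = 1/(-75933) = -1/75933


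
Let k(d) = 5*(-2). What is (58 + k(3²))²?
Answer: 2304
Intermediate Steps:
k(d) = -10
(58 + k(3²))² = (58 - 10)² = 48² = 2304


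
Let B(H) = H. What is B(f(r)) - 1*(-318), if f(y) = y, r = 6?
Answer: 324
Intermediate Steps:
B(f(r)) - 1*(-318) = 6 - 1*(-318) = 6 + 318 = 324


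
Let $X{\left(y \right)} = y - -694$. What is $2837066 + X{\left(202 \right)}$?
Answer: $2837962$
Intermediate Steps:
$X{\left(y \right)} = 694 + y$ ($X{\left(y \right)} = y + 694 = 694 + y$)
$2837066 + X{\left(202 \right)} = 2837066 + \left(694 + 202\right) = 2837066 + 896 = 2837962$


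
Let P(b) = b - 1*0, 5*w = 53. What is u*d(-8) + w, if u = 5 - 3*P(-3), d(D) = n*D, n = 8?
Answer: -4427/5 ≈ -885.40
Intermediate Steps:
w = 53/5 (w = (⅕)*53 = 53/5 ≈ 10.600)
P(b) = b (P(b) = b + 0 = b)
d(D) = 8*D
u = 14 (u = 5 - 3*(-3) = 5 + 9 = 14)
u*d(-8) + w = 14*(8*(-8)) + 53/5 = 14*(-64) + 53/5 = -896 + 53/5 = -4427/5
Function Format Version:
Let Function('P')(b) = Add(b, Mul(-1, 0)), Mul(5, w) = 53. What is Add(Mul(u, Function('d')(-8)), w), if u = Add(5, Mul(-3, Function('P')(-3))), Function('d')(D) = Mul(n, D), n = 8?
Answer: Rational(-4427, 5) ≈ -885.40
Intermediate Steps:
w = Rational(53, 5) (w = Mul(Rational(1, 5), 53) = Rational(53, 5) ≈ 10.600)
Function('P')(b) = b (Function('P')(b) = Add(b, 0) = b)
Function('d')(D) = Mul(8, D)
u = 14 (u = Add(5, Mul(-3, -3)) = Add(5, 9) = 14)
Add(Mul(u, Function('d')(-8)), w) = Add(Mul(14, Mul(8, -8)), Rational(53, 5)) = Add(Mul(14, -64), Rational(53, 5)) = Add(-896, Rational(53, 5)) = Rational(-4427, 5)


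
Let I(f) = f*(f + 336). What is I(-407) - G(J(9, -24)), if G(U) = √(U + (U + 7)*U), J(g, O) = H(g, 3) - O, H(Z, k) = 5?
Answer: 28897 - √1073 ≈ 28864.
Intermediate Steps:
J(g, O) = 5 - O
I(f) = f*(336 + f)
G(U) = √(U + U*(7 + U)) (G(U) = √(U + (7 + U)*U) = √(U + U*(7 + U)))
I(-407) - G(J(9, -24)) = -407*(336 - 407) - √((5 - 1*(-24))*(8 + (5 - 1*(-24)))) = -407*(-71) - √((5 + 24)*(8 + (5 + 24))) = 28897 - √(29*(8 + 29)) = 28897 - √(29*37) = 28897 - √1073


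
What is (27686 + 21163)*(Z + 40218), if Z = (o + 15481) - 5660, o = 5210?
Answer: 2698858401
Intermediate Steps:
Z = 15031 (Z = (5210 + 15481) - 5660 = 20691 - 5660 = 15031)
(27686 + 21163)*(Z + 40218) = (27686 + 21163)*(15031 + 40218) = 48849*55249 = 2698858401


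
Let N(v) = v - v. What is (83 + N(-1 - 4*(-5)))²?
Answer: 6889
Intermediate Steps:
N(v) = 0
(83 + N(-1 - 4*(-5)))² = (83 + 0)² = 83² = 6889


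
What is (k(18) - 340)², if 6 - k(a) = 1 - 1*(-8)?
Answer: 117649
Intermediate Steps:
k(a) = -3 (k(a) = 6 - (1 - 1*(-8)) = 6 - (1 + 8) = 6 - 1*9 = 6 - 9 = -3)
(k(18) - 340)² = (-3 - 340)² = (-343)² = 117649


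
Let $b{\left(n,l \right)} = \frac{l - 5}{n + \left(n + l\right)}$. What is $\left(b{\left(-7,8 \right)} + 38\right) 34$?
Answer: $1275$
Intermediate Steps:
$b{\left(n,l \right)} = \frac{-5 + l}{l + 2 n}$ ($b{\left(n,l \right)} = \frac{-5 + l}{n + \left(l + n\right)} = \frac{-5 + l}{l + 2 n}$)
$\left(b{\left(-7,8 \right)} + 38\right) 34 = \left(\frac{-5 + 8}{8 + 2 \left(-7\right)} + 38\right) 34 = \left(\frac{1}{8 - 14} \cdot 3 + 38\right) 34 = \left(\frac{1}{-6} \cdot 3 + 38\right) 34 = \left(\left(- \frac{1}{6}\right) 3 + 38\right) 34 = \left(- \frac{1}{2} + 38\right) 34 = \frac{75}{2} \cdot 34 = 1275$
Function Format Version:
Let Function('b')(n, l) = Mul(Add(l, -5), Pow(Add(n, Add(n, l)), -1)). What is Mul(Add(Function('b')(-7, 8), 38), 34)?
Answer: 1275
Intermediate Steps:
Function('b')(n, l) = Mul(Pow(Add(l, Mul(2, n)), -1), Add(-5, l)) (Function('b')(n, l) = Mul(Add(-5, l), Pow(Add(n, Add(l, n)), -1)) = Mul(Add(-5, l), Pow(Add(l, Mul(2, n)), -1)) = Mul(Pow(Add(l, Mul(2, n)), -1), Add(-5, l)))
Mul(Add(Function('b')(-7, 8), 38), 34) = Mul(Add(Mul(Pow(Add(8, Mul(2, -7)), -1), Add(-5, 8)), 38), 34) = Mul(Add(Mul(Pow(Add(8, -14), -1), 3), 38), 34) = Mul(Add(Mul(Pow(-6, -1), 3), 38), 34) = Mul(Add(Mul(Rational(-1, 6), 3), 38), 34) = Mul(Add(Rational(-1, 2), 38), 34) = Mul(Rational(75, 2), 34) = 1275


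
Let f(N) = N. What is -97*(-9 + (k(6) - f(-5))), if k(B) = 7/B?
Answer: 1649/6 ≈ 274.83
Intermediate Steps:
-97*(-9 + (k(6) - f(-5))) = -97*(-9 + (7/6 - 1*(-5))) = -97*(-9 + (7*(1/6) + 5)) = -97*(-9 + (7/6 + 5)) = -97*(-9 + 37/6) = -97*(-17/6) = 1649/6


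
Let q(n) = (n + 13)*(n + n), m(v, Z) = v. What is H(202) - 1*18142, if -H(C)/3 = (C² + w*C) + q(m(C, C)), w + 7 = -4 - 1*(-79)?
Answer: -442342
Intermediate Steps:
w = 68 (w = -7 + (-4 - 1*(-79)) = -7 + (-4 + 79) = -7 + 75 = 68)
q(n) = 2*n*(13 + n) (q(n) = (13 + n)*(2*n) = 2*n*(13 + n))
H(C) = -204*C - 3*C² - 6*C*(13 + C) (H(C) = -3*((C² + 68*C) + 2*C*(13 + C)) = -3*(C² + 68*C + 2*C*(13 + C)) = -204*C - 3*C² - 6*C*(13 + C))
H(202) - 1*18142 = 3*202*(-94 - 3*202) - 1*18142 = 3*202*(-94 - 606) - 18142 = 3*202*(-700) - 18142 = -424200 - 18142 = -442342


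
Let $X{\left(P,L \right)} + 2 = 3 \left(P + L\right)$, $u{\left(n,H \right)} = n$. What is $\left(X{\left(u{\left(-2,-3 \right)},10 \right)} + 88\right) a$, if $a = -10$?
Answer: $-1100$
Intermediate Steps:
$X{\left(P,L \right)} = -2 + 3 L + 3 P$ ($X{\left(P,L \right)} = -2 + 3 \left(P + L\right) = -2 + 3 \left(L + P\right) = -2 + \left(3 L + 3 P\right) = -2 + 3 L + 3 P$)
$\left(X{\left(u{\left(-2,-3 \right)},10 \right)} + 88\right) a = \left(\left(-2 + 3 \cdot 10 + 3 \left(-2\right)\right) + 88\right) \left(-10\right) = \left(\left(-2 + 30 - 6\right) + 88\right) \left(-10\right) = \left(22 + 88\right) \left(-10\right) = 110 \left(-10\right) = -1100$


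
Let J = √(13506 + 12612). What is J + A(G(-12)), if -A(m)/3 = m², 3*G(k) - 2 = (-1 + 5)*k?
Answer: -2116/3 + 3*√2902 ≈ -543.72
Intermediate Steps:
G(k) = ⅔ + 4*k/3 (G(k) = ⅔ + ((-1 + 5)*k)/3 = ⅔ + (4*k)/3 = ⅔ + 4*k/3)
A(m) = -3*m²
J = 3*√2902 (J = √26118 = 3*√2902 ≈ 161.61)
J + A(G(-12)) = 3*√2902 - 3*(⅔ + (4/3)*(-12))² = 3*√2902 - 3*(⅔ - 16)² = 3*√2902 - 3*(-46/3)² = 3*√2902 - 3*2116/9 = 3*√2902 - 2116/3 = -2116/3 + 3*√2902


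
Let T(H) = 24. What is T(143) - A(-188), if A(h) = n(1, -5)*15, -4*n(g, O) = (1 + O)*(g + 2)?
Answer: -21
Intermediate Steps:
n(g, O) = -(1 + O)*(2 + g)/4 (n(g, O) = -(1 + O)*(g + 2)/4 = -(1 + O)*(2 + g)/4)
A(h) = 45 (A(h) = (-1/2 - 1/2*(-5) - 1/4*1 - 1/4*(-5)*1)*15 = (-1/2 + 5/2 - 1/4 + 5/4)*15 = 3*15 = 45)
T(143) - A(-188) = 24 - 1*45 = 24 - 45 = -21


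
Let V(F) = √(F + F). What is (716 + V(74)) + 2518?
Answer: 3234 + 2*√37 ≈ 3246.2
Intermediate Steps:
V(F) = √2*√F (V(F) = √(2*F) = √2*√F)
(716 + V(74)) + 2518 = (716 + √2*√74) + 2518 = (716 + 2*√37) + 2518 = 3234 + 2*√37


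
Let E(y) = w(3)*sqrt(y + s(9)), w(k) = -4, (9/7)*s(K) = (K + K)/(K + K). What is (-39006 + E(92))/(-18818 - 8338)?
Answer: 6501/4526 + sqrt(835)/20367 ≈ 1.4378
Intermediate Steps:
s(K) = 7/9 (s(K) = 7*((K + K)/(K + K))/9 = 7*((2*K)/((2*K)))/9 = 7*((2*K)*(1/(2*K)))/9 = (7/9)*1 = 7/9)
E(y) = -4*sqrt(7/9 + y) (E(y) = -4*sqrt(y + 7/9) = -4*sqrt(7/9 + y))
(-39006 + E(92))/(-18818 - 8338) = (-39006 - 4*sqrt(7 + 9*92)/3)/(-18818 - 8338) = (-39006 - 4*sqrt(7 + 828)/3)/(-27156) = (-39006 - 4*sqrt(835)/3)*(-1/27156) = 6501/4526 + sqrt(835)/20367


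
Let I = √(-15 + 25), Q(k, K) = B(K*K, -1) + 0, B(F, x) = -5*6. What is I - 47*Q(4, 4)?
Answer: 1410 + √10 ≈ 1413.2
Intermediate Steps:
B(F, x) = -30
Q(k, K) = -30 (Q(k, K) = -30 + 0 = -30)
I = √10 ≈ 3.1623
I - 47*Q(4, 4) = √10 - 47*(-30) = √10 + 1410 = 1410 + √10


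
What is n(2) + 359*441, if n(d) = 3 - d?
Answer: 158320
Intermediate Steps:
n(2) + 359*441 = (3 - 1*2) + 359*441 = (3 - 2) + 158319 = 1 + 158319 = 158320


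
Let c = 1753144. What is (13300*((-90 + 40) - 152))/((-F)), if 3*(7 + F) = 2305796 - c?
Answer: 8059800/552631 ≈ 14.584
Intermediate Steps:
F = 552631/3 (F = -7 + (2305796 - 1*1753144)/3 = -7 + (2305796 - 1753144)/3 = -7 + (⅓)*552652 = -7 + 552652/3 = 552631/3 ≈ 1.8421e+5)
(13300*((-90 + 40) - 152))/((-F)) = (13300*((-90 + 40) - 152))/((-1*552631/3)) = (13300*(-50 - 152))/(-552631/3) = (13300*(-202))*(-3/552631) = -2686600*(-3/552631) = 8059800/552631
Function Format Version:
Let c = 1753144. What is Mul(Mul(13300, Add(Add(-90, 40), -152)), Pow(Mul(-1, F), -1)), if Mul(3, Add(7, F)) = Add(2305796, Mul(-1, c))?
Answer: Rational(8059800, 552631) ≈ 14.584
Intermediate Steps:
F = Rational(552631, 3) (F = Add(-7, Mul(Rational(1, 3), Add(2305796, Mul(-1, 1753144)))) = Add(-7, Mul(Rational(1, 3), Add(2305796, -1753144))) = Add(-7, Mul(Rational(1, 3), 552652)) = Add(-7, Rational(552652, 3)) = Rational(552631, 3) ≈ 1.8421e+5)
Mul(Mul(13300, Add(Add(-90, 40), -152)), Pow(Mul(-1, F), -1)) = Mul(Mul(13300, Add(Add(-90, 40), -152)), Pow(Mul(-1, Rational(552631, 3)), -1)) = Mul(Mul(13300, Add(-50, -152)), Pow(Rational(-552631, 3), -1)) = Mul(Mul(13300, -202), Rational(-3, 552631)) = Mul(-2686600, Rational(-3, 552631)) = Rational(8059800, 552631)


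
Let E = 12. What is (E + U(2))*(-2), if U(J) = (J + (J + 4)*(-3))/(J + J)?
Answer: -16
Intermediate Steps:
U(J) = (-12 - 2*J)/(2*J) (U(J) = (J + (4 + J)*(-3))/((2*J)) = (J + (-12 - 3*J))*(1/(2*J)) = (-12 - 2*J)*(1/(2*J)) = (-12 - 2*J)/(2*J))
(E + U(2))*(-2) = (12 + (-6 - 1*2)/2)*(-2) = (12 + (-6 - 2)/2)*(-2) = (12 + (½)*(-8))*(-2) = (12 - 4)*(-2) = 8*(-2) = -16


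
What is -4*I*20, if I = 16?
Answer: -1280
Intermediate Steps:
-4*I*20 = -4*16*20 = -64*20 = -1280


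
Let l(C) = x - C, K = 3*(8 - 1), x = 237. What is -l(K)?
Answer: -216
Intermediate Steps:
K = 21 (K = 3*7 = 21)
l(C) = 237 - C
-l(K) = -(237 - 1*21) = -(237 - 21) = -1*216 = -216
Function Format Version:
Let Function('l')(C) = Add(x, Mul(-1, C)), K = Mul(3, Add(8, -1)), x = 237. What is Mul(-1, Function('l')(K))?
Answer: -216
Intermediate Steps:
K = 21 (K = Mul(3, 7) = 21)
Function('l')(C) = Add(237, Mul(-1, C))
Mul(-1, Function('l')(K)) = Mul(-1, Add(237, Mul(-1, 21))) = Mul(-1, Add(237, -21)) = Mul(-1, 216) = -216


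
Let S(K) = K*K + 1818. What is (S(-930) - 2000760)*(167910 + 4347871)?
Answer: -5121085316802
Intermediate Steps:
S(K) = 1818 + K**2 (S(K) = K**2 + 1818 = 1818 + K**2)
(S(-930) - 2000760)*(167910 + 4347871) = ((1818 + (-930)**2) - 2000760)*(167910 + 4347871) = ((1818 + 864900) - 2000760)*4515781 = (866718 - 2000760)*4515781 = -1134042*4515781 = -5121085316802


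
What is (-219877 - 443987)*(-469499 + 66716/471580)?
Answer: 36745913289626064/117895 ≈ 3.1168e+11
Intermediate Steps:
(-219877 - 443987)*(-469499 + 66716/471580) = -663864*(-469499 + 66716*(1/471580)) = -663864*(-469499 + 16679/117895) = -663864*(-55351567926/117895) = 36745913289626064/117895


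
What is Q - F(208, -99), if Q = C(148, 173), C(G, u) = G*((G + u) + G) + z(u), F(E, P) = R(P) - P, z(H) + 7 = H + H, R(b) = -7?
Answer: 69659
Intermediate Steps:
z(H) = -7 + 2*H (z(H) = -7 + (H + H) = -7 + 2*H)
F(E, P) = -7 - P
C(G, u) = -7 + 2*u + G*(u + 2*G) (C(G, u) = G*((G + u) + G) + (-7 + 2*u) = G*(u + 2*G) + (-7 + 2*u) = -7 + 2*u + G*(u + 2*G))
Q = 69751 (Q = -7 + 2*173 + 2*148² + 148*173 = -7 + 346 + 2*21904 + 25604 = -7 + 346 + 43808 + 25604 = 69751)
Q - F(208, -99) = 69751 - (-7 - 1*(-99)) = 69751 - (-7 + 99) = 69751 - 1*92 = 69751 - 92 = 69659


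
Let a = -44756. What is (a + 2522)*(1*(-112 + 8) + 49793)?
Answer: -2098565226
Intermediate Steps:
(a + 2522)*(1*(-112 + 8) + 49793) = (-44756 + 2522)*(1*(-112 + 8) + 49793) = -42234*(1*(-104) + 49793) = -42234*(-104 + 49793) = -42234*49689 = -2098565226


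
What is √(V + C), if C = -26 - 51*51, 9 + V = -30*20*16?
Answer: 2*I*√3059 ≈ 110.62*I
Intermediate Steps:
V = -9609 (V = -9 - 30*20*16 = -9 - 600*16 = -9 - 9600 = -9609)
C = -2627 (C = -26 - 2601 = -2627)
√(V + C) = √(-9609 - 2627) = √(-12236) = 2*I*√3059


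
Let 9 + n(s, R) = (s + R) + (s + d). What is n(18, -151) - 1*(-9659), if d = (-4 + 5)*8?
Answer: 9543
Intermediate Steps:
d = 8 (d = 1*8 = 8)
n(s, R) = -1 + R + 2*s (n(s, R) = -9 + ((s + R) + (s + 8)) = -9 + ((R + s) + (8 + s)) = -9 + (8 + R + 2*s) = -1 + R + 2*s)
n(18, -151) - 1*(-9659) = (-1 - 151 + 2*18) - 1*(-9659) = (-1 - 151 + 36) + 9659 = -116 + 9659 = 9543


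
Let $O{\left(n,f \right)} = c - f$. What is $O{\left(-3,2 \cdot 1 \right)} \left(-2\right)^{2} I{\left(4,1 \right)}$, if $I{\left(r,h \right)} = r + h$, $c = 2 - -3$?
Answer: $60$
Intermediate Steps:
$c = 5$ ($c = 2 + 3 = 5$)
$I{\left(r,h \right)} = h + r$
$O{\left(n,f \right)} = 5 - f$
$O{\left(-3,2 \cdot 1 \right)} \left(-2\right)^{2} I{\left(4,1 \right)} = \left(5 - 2 \cdot 1\right) \left(-2\right)^{2} \left(1 + 4\right) = \left(5 - 2\right) 4 \cdot 5 = 3 \cdot 4 \cdot 5 = 12 \cdot 5 = 60$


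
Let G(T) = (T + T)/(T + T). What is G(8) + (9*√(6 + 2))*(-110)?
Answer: 1 - 1980*√2 ≈ -2799.1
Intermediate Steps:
G(T) = 1 (G(T) = (2*T)/((2*T)) = (2*T)*(1/(2*T)) = 1)
G(8) + (9*√(6 + 2))*(-110) = 1 + (9*√(6 + 2))*(-110) = 1 + (9*√8)*(-110) = 1 + (9*(2*√2))*(-110) = 1 + (18*√2)*(-110) = 1 - 1980*√2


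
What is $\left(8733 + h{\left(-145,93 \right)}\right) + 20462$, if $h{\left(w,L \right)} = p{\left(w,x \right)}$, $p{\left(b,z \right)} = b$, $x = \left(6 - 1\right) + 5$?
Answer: $29050$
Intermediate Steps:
$x = 10$ ($x = 5 + 5 = 10$)
$h{\left(w,L \right)} = w$
$\left(8733 + h{\left(-145,93 \right)}\right) + 20462 = \left(8733 - 145\right) + 20462 = 8588 + 20462 = 29050$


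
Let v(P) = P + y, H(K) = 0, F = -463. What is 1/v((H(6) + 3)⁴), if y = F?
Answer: -1/382 ≈ -0.0026178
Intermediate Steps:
y = -463
v(P) = -463 + P (v(P) = P - 463 = -463 + P)
1/v((H(6) + 3)⁴) = 1/(-463 + (0 + 3)⁴) = 1/(-463 + 3⁴) = 1/(-463 + 81) = 1/(-382) = -1/382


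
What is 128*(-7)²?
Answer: 6272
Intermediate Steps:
128*(-7)² = 128*49 = 6272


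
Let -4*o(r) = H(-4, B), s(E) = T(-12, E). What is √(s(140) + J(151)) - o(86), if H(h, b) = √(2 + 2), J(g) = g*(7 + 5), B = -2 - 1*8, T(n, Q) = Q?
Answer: ½ + 4*√122 ≈ 44.681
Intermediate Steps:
B = -10 (B = -2 - 8 = -10)
s(E) = E
J(g) = 12*g (J(g) = g*12 = 12*g)
H(h, b) = 2 (H(h, b) = √4 = 2)
o(r) = -½ (o(r) = -¼*2 = -½)
√(s(140) + J(151)) - o(86) = √(140 + 12*151) - 1*(-½) = √(140 + 1812) + ½ = √1952 + ½ = 4*√122 + ½ = ½ + 4*√122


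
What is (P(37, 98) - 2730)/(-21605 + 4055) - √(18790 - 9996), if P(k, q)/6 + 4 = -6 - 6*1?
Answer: 157/975 - √8794 ≈ -93.615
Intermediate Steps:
P(k, q) = -96 (P(k, q) = -24 + 6*(-6 - 6*1) = -24 + 6*(-6 - 6) = -24 + 6*(-12) = -24 - 72 = -96)
(P(37, 98) - 2730)/(-21605 + 4055) - √(18790 - 9996) = (-96 - 2730)/(-21605 + 4055) - √(18790 - 9996) = -2826/(-17550) - √8794 = -2826*(-1/17550) - √8794 = 157/975 - √8794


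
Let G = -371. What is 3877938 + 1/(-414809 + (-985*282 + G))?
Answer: 2687217137099/692950 ≈ 3.8779e+6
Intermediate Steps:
3877938 + 1/(-414809 + (-985*282 + G)) = 3877938 + 1/(-414809 + (-985*282 - 371)) = 3877938 + 1/(-414809 + (-277770 - 371)) = 3877938 + 1/(-414809 - 278141) = 3877938 + 1/(-692950) = 3877938 - 1/692950 = 2687217137099/692950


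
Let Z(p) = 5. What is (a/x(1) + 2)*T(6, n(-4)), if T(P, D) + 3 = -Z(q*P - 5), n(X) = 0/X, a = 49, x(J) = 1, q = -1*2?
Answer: -408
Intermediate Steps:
q = -2
n(X) = 0
T(P, D) = -8 (T(P, D) = -3 - 1*5 = -3 - 5 = -8)
(a/x(1) + 2)*T(6, n(-4)) = (49/1 + 2)*(-8) = (49*1 + 2)*(-8) = (49 + 2)*(-8) = 51*(-8) = -408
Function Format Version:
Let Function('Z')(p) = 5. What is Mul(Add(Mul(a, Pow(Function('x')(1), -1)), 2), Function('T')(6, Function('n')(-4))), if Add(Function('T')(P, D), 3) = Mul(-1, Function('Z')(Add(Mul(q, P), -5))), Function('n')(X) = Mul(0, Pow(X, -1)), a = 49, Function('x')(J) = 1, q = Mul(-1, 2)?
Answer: -408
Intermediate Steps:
q = -2
Function('n')(X) = 0
Function('T')(P, D) = -8 (Function('T')(P, D) = Add(-3, Mul(-1, 5)) = Add(-3, -5) = -8)
Mul(Add(Mul(a, Pow(Function('x')(1), -1)), 2), Function('T')(6, Function('n')(-4))) = Mul(Add(Mul(49, Pow(1, -1)), 2), -8) = Mul(Add(Mul(49, 1), 2), -8) = Mul(Add(49, 2), -8) = Mul(51, -8) = -408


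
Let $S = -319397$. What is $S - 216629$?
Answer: $-536026$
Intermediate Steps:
$S - 216629 = -319397 - 216629 = -536026$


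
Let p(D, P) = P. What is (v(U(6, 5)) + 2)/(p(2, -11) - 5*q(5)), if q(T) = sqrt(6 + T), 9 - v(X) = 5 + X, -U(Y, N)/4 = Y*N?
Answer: 9 - 45*sqrt(11)/11 ≈ -4.5680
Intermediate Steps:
U(Y, N) = -4*N*Y (U(Y, N) = -4*Y*N = -4*N*Y)
v(X) = 4 - X (v(X) = 9 - (5 + X) = 9 + (-5 - X) = 4 - X)
(v(U(6, 5)) + 2)/(p(2, -11) - 5*q(5)) = ((4 - (-4)*5*6) + 2)/(-11 - 5*sqrt(6 + 5)) = ((4 - 1*(-120)) + 2)/(-11 - 5*sqrt(11)) = ((4 + 120) + 2)/(-11 - 5*sqrt(11)) = (124 + 2)/(-11 - 5*sqrt(11)) = 126/(-11 - 5*sqrt(11))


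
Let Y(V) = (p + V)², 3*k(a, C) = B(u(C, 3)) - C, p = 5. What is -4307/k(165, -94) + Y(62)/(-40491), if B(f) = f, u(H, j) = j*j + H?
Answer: -58136068/40491 ≈ -1435.8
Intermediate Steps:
u(H, j) = H + j² (u(H, j) = j² + H = H + j²)
k(a, C) = 3 (k(a, C) = ((C + 3²) - C)/3 = ((C + 9) - C)/3 = ((9 + C) - C)/3 = (⅓)*9 = 3)
Y(V) = (5 + V)²
-4307/k(165, -94) + Y(62)/(-40491) = -4307/3 + (5 + 62)²/(-40491) = -4307*⅓ + 67²*(-1/40491) = -4307/3 + 4489*(-1/40491) = -4307/3 - 4489/40491 = -58136068/40491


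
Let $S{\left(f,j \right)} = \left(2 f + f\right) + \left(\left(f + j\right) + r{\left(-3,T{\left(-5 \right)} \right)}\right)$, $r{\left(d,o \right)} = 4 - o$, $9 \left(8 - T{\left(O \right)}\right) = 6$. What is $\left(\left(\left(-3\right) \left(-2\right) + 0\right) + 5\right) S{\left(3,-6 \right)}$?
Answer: $\frac{88}{3} \approx 29.333$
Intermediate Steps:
$T{\left(O \right)} = \frac{22}{3}$ ($T{\left(O \right)} = 8 - \frac{2}{3} = \frac{22}{3}$)
$S{\left(f,j \right)} = - \frac{10}{3} + j + 4 f$ ($S{\left(f,j \right)} = \left(2 f + f\right) + \left(\left(f + j\right) + \left(4 - \frac{22}{3}\right)\right) = 3 f + \left(\left(f + j\right) + \left(4 - \frac{22}{3}\right)\right) = 3 f - \left(\frac{10}{3} - f - j\right) = 3 f + \left(- \frac{10}{3} + f + j\right) = - \frac{10}{3} + j + 4 f$)
$\left(\left(\left(-3\right) \left(-2\right) + 0\right) + 5\right) S{\left(3,-6 \right)} = \left(\left(\left(-3\right) \left(-2\right) + 0\right) + 5\right) \left(- \frac{10}{3} - 6 + 4 \cdot 3\right) = \left(\left(6 + 0\right) + 5\right) \left(- \frac{10}{3} - 6 + 12\right) = \left(6 + 5\right) \frac{8}{3} = 11 \cdot \frac{8}{3} = \frac{88}{3}$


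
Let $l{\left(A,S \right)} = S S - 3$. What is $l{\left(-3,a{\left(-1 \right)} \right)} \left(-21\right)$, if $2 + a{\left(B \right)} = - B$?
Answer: $42$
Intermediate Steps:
$a{\left(B \right)} = -2 - B$
$l{\left(A,S \right)} = -3 + S^{2}$ ($l{\left(A,S \right)} = S^{2} - 3 = -3 + S^{2}$)
$l{\left(-3,a{\left(-1 \right)} \right)} \left(-21\right) = \left(-3 + \left(-2 - -1\right)^{2}\right) \left(-21\right) = \left(-3 + \left(-2 + 1\right)^{2}\right) \left(-21\right) = \left(-3 + \left(-1\right)^{2}\right) \left(-21\right) = \left(-3 + 1\right) \left(-21\right) = \left(-2\right) \left(-21\right) = 42$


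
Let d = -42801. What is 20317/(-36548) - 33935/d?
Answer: 33697133/142208268 ≈ 0.23696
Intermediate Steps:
20317/(-36548) - 33935/d = 20317/(-36548) - 33935/(-42801) = 20317*(-1/36548) - 33935*(-1/42801) = -20317/36548 + 3085/3891 = 33697133/142208268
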